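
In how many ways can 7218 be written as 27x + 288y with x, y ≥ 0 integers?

gcd(288, 27) = 9  (288 = 10×27 + 18, 27 = 1×18 + 9, 18 = 2×9).
Back-substituting, 27×(11) + 288×(-1) = 9.
Scale by 802: one solution is (8822, -802). Reduce x mod 32: (22, 23).
General: x = 22 + 32t, y = 23 - 3t.
x ≥ 0 ⇒ t ≥ 0; y ≥ 0 ⇒ t ≤ 7. So t ∈ [0, 7]: 8 solutions.

8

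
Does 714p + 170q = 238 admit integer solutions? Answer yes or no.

yes

gcd(714, 170) = 34  (714 = 4·170 + 34, 170 = 5·34).
34 divides 238, so integer solutions exist.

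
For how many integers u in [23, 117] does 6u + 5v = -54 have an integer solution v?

19

gcd(6, 5) = 1  (6 = 1*5 + 1, 5 = 5*1).
Back-substituting, 6*(1) + 5*(-1) = 1.
Scale by -54: particular solution (-54, 54); reduce u mod 5: (1, -12).
General solution: u = 1 + 5t, v = -12 - 6t for integer t.
23 ≤ 1 + 5t ≤ 117 gives t ∈ [5, 23], which is 19 values.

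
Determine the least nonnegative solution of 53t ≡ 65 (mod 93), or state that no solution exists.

10

gcd(93, 53) = 1  (93 = 1·53 + 40, 53 = 1·40 + 13, 40 = 3·13 + 1, 13 = 13·1).
1 divides 65, so solutions exist.
Back-substituting, 53·(-7) + 93·(4) = 1.
So 53·(-7) ≡ 1 (mod 93); multiply by 65: t ≡ -455 (mod 93).
Smallest nonnegative: t = -455 mod 93 = 10.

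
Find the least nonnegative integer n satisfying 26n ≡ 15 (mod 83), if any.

74

gcd(83, 26) = 1.
1 divides 15, so solutions exist.
By Bézout, 26×(16) + 83×(-5) = 1.
So 26×(16) ≡ 1 (mod 83); multiply by 15: n ≡ 240 (mod 83).
Smallest nonnegative: n = 240 mod 83 = 74.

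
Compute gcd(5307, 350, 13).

gcd(5307, 350) = 1  (5307 = 15·350 + 57, 350 = 6·57 + 8, 57 = 7·8 + 1, 8 = 8·1).
gcd(1, 13) = 1.

1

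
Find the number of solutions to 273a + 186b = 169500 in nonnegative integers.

gcd(273, 186) = 3  (273 = 1×186 + 87, 186 = 2×87 + 12, 87 = 7×12 + 3, 12 = 4×3).
Back-substituting, 273×(15) + 186×(-22) = 3.
Scale by 56500: one solution is (847500, -1243000). Reduce a mod 62: (22, 879).
General: a = 22 + 62t, b = 879 - 91t.
a ≥ 0 ⇒ t ≥ 0; b ≥ 0 ⇒ t ≤ 9. So t ∈ [0, 9]: 10 solutions.

10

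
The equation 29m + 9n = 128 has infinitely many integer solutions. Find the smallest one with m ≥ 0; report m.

1

gcd(29, 9):
  29 = 3·9 + 2
  9 = 4·2 + 1
  2 = 2·1
so gcd(29, 9) = 1.
1 divides 128, so solutions exist.
Back-substitute for Bézout coefficients:
  1 = 9 - 4·2
  ... = 29·(-4) + 9·(13)
Scale by 128/1 = 128: (m₀, n₀) = (-512, 1664).
General solution: m = -512 + 9t, n = 1664 - 29t for integer t.
m ≥ 0: smallest is -512 mod 9 = 1 (at t = 57), with n = 11.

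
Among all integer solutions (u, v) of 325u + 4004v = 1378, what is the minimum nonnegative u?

226

gcd(4004, 325) = 13  (4004 = 12*325 + 104, 325 = 3*104 + 13, 104 = 8*13).
13 divides 1378, so solutions exist.
Back-substituting, 325*(37) + 4004*(-3) = 13.
Scale by 1378/13 = 106: (u₀, v₀) = (3922, -318).
General solution: u = 3922 + 308t, v = -318 - 25t for integer t.
u ≥ 0: smallest is 3922 mod 308 = 226 (at t = -12), with v = -18.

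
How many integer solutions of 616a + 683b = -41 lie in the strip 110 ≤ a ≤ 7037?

10

gcd(683, 616) = 1  (683 = 1*616 + 67, 616 = 9*67 + 13, 67 = 5*13 + 2, 13 = 6*2 + 1, 2 = 2*1).
Back-substituting, 616*(316) + 683*(-285) = 1.
Scale by -41: particular solution (-12956, 11685); reduce a mod 683: (21, -19).
General solution: a = 21 + 683t, b = -19 - 616t for integer t.
110 ≤ 21 + 683t ≤ 7037 gives t ∈ [1, 10], which is 10 values.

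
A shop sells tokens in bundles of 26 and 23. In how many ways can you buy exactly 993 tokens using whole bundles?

Need nonnegative integers with 26j + 23k = 993.
gcd(26, 23) = 1, and 26·(8) + 23·(-9) = 1.
So (j₀, k₀) = (7944, -8937); general j = 7944 + 23t, k = -8937 - 26t.
j ≥ 0 ⇒ t ≥ -345; k ≥ 0 ⇒ t ≤ -344. That's 2 values of t.

2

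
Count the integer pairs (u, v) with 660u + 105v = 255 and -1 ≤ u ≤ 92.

13

gcd(660, 105):
  660 = 6×105 + 30
  105 = 3×30 + 15
  30 = 2×15
so gcd(660, 105) = 15.
Back-substitute for Bézout coefficients:
  15 = 105 - 3×30
  ... = 660×(-3) + 105×(19)
Scale by 17: particular solution (-51, 323); reduce u mod 7: (5, -29).
General solution: u = 5 + 7t, v = -29 - 44t for integer t.
-1 ≤ 5 + 7t ≤ 92 gives t ∈ [0, 12], which is 13 values.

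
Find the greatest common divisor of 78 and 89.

gcd(89, 78):
  89 = 1×78 + 11
  78 = 7×11 + 1
  11 = 11×1
so gcd(89, 78) = 1.

1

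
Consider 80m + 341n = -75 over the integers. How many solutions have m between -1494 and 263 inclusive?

5

gcd(341, 80) = 1.
By Bézout, 80·(81) + 341·(-19) = 1.
Particular solution: (63, -15).
General solution: m = 63 + 341t, n = -15 - 80t for integer t.
-1494 ≤ 63 + 341t ≤ 263 gives t ∈ [-4, 0], which is 5 values.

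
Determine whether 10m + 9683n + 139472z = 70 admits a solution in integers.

gcd(9683, 10):
  9683 = 968·10 + 3
  10 = 3·3 + 1
  3 = 3·1
so gcd(9683, 10) = 1.
gcd(1, 139472) = 1.
1 divides 70, so integer solutions exist.

yes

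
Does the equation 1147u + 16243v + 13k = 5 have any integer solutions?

yes

gcd(16243, 1147) = 37  (16243 = 14·1147 + 185, 1147 = 6·185 + 37, 185 = 5·37).
gcd(37, 13) = 1.
1 divides 5, so integer solutions exist.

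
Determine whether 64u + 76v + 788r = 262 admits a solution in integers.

no

gcd(76, 64) = 4  (76 = 1×64 + 12, 64 = 5×12 + 4, 12 = 3×4).
gcd(4, 788) = 4.
4 does not divide 262 (remainder 2), so no integer solutions.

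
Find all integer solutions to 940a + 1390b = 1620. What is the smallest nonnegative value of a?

52

gcd(1390, 940):
  1390 = 1·940 + 450
  940 = 2·450 + 40
  450 = 11·40 + 10
  40 = 4·10
so gcd(1390, 940) = 10.
10 divides 1620, so solutions exist.
Back-substitute for Bézout coefficients:
  10 = 450 - 11·40
  ... = 940·(-34) + 1390·(23)
Scale by 1620/10 = 162: (a₀, b₀) = (-5508, 3726).
General solution: a = -5508 + 139t, b = 3726 - 94t for integer t.
a ≥ 0: smallest is -5508 mod 139 = 52 (at t = 40), with b = -34.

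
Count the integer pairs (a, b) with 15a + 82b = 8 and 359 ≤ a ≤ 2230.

23

gcd(82, 15) = 1  (82 = 5×15 + 7, 15 = 2×7 + 1, 7 = 7×1).
Back-substituting, 15×(11) + 82×(-2) = 1.
Scale by 8: particular solution (88, -16); reduce a mod 82: (6, -1).
General solution: a = 6 + 82t, b = -1 - 15t for integer t.
359 ≤ 6 + 82t ≤ 2230 gives t ∈ [5, 27], which is 23 values.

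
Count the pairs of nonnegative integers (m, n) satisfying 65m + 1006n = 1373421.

gcd(1006, 65):
  1006 = 15·65 + 31
  65 = 2·31 + 3
  31 = 10·3 + 1
  3 = 3·1
so gcd(1006, 65) = 1.
Back-substitute for Bézout coefficients:
  1 = 31 - 10·3
  ... = 65·(-325) + 1006·(21)
Scale by 1373421: one solution is (-446361825, 28841841). Reduce m mod 1006: (375, 1341).
General: m = 375 + 1006t, n = 1341 - 65t.
m ≥ 0 ⇒ t ≥ 0; n ≥ 0 ⇒ t ≤ 20. So t ∈ [0, 20]: 21 solutions.

21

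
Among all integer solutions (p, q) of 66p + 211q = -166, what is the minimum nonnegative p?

87

gcd(211, 66):
  211 = 3*66 + 13
  66 = 5*13 + 1
  13 = 13*1
so gcd(211, 66) = 1.
1 divides -166, so solutions exist.
Back-substitute for Bézout coefficients:
  1 = 66 - 5*13
  ... = 66*(16) + 211*(-5)
Scale by -166/1 = -166: (p₀, q₀) = (-2656, 830).
General solution: p = -2656 + 211t, q = 830 - 66t for integer t.
p ≥ 0: smallest is -2656 mod 211 = 87 (at t = 13), with q = -28.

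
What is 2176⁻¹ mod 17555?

gcd(17555, 2176):
  17555 = 8*2176 + 147
  2176 = 14*147 + 118
  147 = 1*118 + 29
  118 = 4*29 + 2
  29 = 14*2 + 1
  2 = 2*1
so gcd(17555, 2176) = 1.
Back-substitute for Bézout coefficients:
  1 = 29 - 14*2
  ... = 2176*(-8479) + 17555*(1051)
So 2176*-8479 ≡ 1 (mod 17555), and -8479 mod 17555 = 9076.

9076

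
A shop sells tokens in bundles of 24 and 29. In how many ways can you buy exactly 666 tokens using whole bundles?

Need nonnegative integers with 24j + 29k = 666.
gcd(24, 29) = 1, and 24·(-6) + 29·(5) = 1.
So (j₀, k₀) = (-3996, 3330); general j = -3996 + 29t, k = 3330 - 24t.
j ≥ 0 ⇒ t ≥ 138; k ≥ 0 ⇒ t ≤ 138. That's 1 value of t.

1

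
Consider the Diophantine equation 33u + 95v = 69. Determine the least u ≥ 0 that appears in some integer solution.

gcd(95, 33):
  95 = 2*33 + 29
  33 = 1*29 + 4
  29 = 7*4 + 1
  4 = 4*1
so gcd(95, 33) = 1.
1 divides 69, so solutions exist.
Back-substitute for Bézout coefficients:
  1 = 29 - 7*4
  ... = 33*(-23) + 95*(8)
Scale by 69/1 = 69: (u₀, v₀) = (-1587, 552).
General solution: u = -1587 + 95t, v = 552 - 33t for integer t.
u ≥ 0: smallest is -1587 mod 95 = 28 (at t = 17), with v = -9.

28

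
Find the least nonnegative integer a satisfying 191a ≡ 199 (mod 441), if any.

gcd(441, 191) = 1.
1 divides 199, so solutions exist.
By Bézout, 191*(-157) + 441*(68) = 1.
So 191*(-157) ≡ 1 (mod 441); multiply by 199: a ≡ -31243 (mod 441).
Smallest nonnegative: a = -31243 mod 441 = 68.

68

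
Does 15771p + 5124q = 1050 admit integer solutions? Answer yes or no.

yes

gcd(15771, 5124) = 21.
21 divides 1050, so integer solutions exist.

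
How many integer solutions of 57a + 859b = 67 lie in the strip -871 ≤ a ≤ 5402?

7

gcd(859, 57) = 1  (859 = 15*57 + 4, 57 = 14*4 + 1, 4 = 4*1).
Back-substituting, 57*(211) + 859*(-14) = 1.
Scale by 67: particular solution (14137, -938); reduce a mod 859: (393, -26).
General solution: a = 393 + 859t, b = -26 - 57t for integer t.
-871 ≤ 393 + 859t ≤ 5402 gives t ∈ [-1, 5], which is 7 values.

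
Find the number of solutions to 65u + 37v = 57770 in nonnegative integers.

gcd(65, 37):
  65 = 1×37 + 28
  37 = 1×28 + 9
  28 = 3×9 + 1
  9 = 9×1
so gcd(65, 37) = 1.
Back-substitute for Bézout coefficients:
  1 = 28 - 3×9
  ... = 65×(4) + 37×(-7)
Scale by 57770: one solution is (231080, -404390). Reduce u mod 37: (15, 1535).
General: u = 15 + 37t, v = 1535 - 65t.
u ≥ 0 ⇒ t ≥ 0; v ≥ 0 ⇒ t ≤ 23. So t ∈ [0, 23]: 24 solutions.

24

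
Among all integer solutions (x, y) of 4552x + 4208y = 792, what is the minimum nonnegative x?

gcd(4552, 4208) = 8.
8 divides 792, so solutions exist.
By Bézout, 4552*(-159) + 4208*(172) = 8.
Scale by 792/8 = 99: (x₀, y₀) = (-15741, 17028).
General solution: x = -15741 + 526t, y = 17028 - 569t for integer t.
x ≥ 0: smallest is -15741 mod 526 = 39 (at t = 30), with y = -42.

39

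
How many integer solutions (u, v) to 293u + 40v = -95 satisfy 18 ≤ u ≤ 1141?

28

gcd(293, 40):
  293 = 7×40 + 13
  40 = 3×13 + 1
  13 = 13×1
so gcd(293, 40) = 1.
Back-substitute for Bézout coefficients:
  1 = 40 - 3×13
  ... = 293×(-3) + 40×(22)
Scale by -95: particular solution (285, -2090); reduce u mod 40: (5, -39).
General solution: u = 5 + 40t, v = -39 - 293t for integer t.
18 ≤ 5 + 40t ≤ 1141 gives t ∈ [1, 28], which is 28 values.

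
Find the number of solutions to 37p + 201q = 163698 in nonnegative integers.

gcd(201, 37) = 1  (201 = 5*37 + 16, 37 = 2*16 + 5, 16 = 3*5 + 1, 5 = 5*1).
Back-substituting, 37*(-38) + 201*(7) = 1.
Scale by 163698: one solution is (-6220524, 1145886). Reduce p mod 201: (24, 810).
General: p = 24 + 201t, q = 810 - 37t.
p ≥ 0 ⇒ t ≥ 0; q ≥ 0 ⇒ t ≤ 21. So t ∈ [0, 21]: 22 solutions.

22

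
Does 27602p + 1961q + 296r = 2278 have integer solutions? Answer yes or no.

no

gcd(27602, 1961) = 37.
gcd(37, 296) = 37.
37 does not divide 2278 (remainder 21), so no integer solutions.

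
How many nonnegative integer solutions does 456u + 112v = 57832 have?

9

gcd(456, 112) = 8  (456 = 4·112 + 8, 112 = 14·8).
Back-substituting, 456·(1) + 112·(-4) = 8.
Scale by 7229: one solution is (7229, -28916). Reduce u mod 14: (5, 496).
General: u = 5 + 14t, v = 496 - 57t.
u ≥ 0 ⇒ t ≥ 0; v ≥ 0 ⇒ t ≤ 8. So t ∈ [0, 8]: 9 solutions.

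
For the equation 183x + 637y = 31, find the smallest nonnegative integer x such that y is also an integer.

gcd(637, 183) = 1.
1 divides 31, so solutions exist.
By Bézout, 183×(-181) + 637×(52) = 1.
Scale by 31/1 = 31: (x₀, y₀) = (-5611, 1612).
General solution: x = -5611 + 637t, y = 1612 - 183t for integer t.
x ≥ 0: smallest is -5611 mod 637 = 122 (at t = 9), with y = -35.

122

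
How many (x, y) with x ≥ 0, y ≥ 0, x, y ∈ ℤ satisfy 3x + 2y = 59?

gcd(3, 2) = 1  (3 = 1*2 + 1, 2 = 2*1).
Back-substituting, 3*(1) + 2*(-1) = 1.
Scale by 59: one solution is (59, -59). Reduce x mod 2: (1, 28).
General: x = 1 + 2t, y = 28 - 3t.
x ≥ 0 ⇒ t ≥ 0; y ≥ 0 ⇒ t ≤ 9. So t ∈ [0, 9]: 10 solutions.

10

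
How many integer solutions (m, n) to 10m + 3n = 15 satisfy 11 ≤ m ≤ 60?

17

gcd(10, 3):
  10 = 3*3 + 1
  3 = 3*1
so gcd(10, 3) = 1.
Back-substitute for Bézout coefficients:
  1 = 10 - 3*3
  ... = 10*(1) + 3*(-3)
Scale by 15: particular solution (15, -45); reduce m mod 3: (0, 5).
General solution: m = 0 + 3t, n = 5 - 10t for integer t.
11 ≤ 0 + 3t ≤ 60 gives t ∈ [4, 20], which is 17 values.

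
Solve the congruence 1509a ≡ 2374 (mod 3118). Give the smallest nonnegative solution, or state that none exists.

gcd(3118, 1509) = 1  (3118 = 2·1509 + 100, 1509 = 15·100 + 9, 100 = 11·9 + 1, 9 = 9·1).
1 divides 2374, so solutions exist.
Back-substituting, 1509·(-343) + 3118·(166) = 1.
So 1509·(-343) ≡ 1 (mod 3118); multiply by 2374: a ≡ -814282 (mod 3118).
Smallest nonnegative: a = -814282 mod 3118 = 2634.

2634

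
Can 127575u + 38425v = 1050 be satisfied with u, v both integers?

gcd(127575, 38425) = 25  (127575 = 3·38425 + 12300, 38425 = 3·12300 + 1525, 12300 = 8·1525 + 100, 1525 = 15·100 + 25, 100 = 4·25).
25 divides 1050, so integer solutions exist.

yes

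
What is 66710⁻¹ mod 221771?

206010

gcd(221771, 66710):
  221771 = 3·66710 + 21641
  66710 = 3·21641 + 1787
  21641 = 12·1787 + 197
  1787 = 9·197 + 14
  197 = 14·14 + 1
  14 = 14·1
so gcd(221771, 66710) = 1.
Back-substitute for Bézout coefficients:
  1 = 197 - 14·14
  ... = 66710·(-15761) + 221771·(4741)
So 66710·-15761 ≡ 1 (mod 221771), and -15761 mod 221771 = 206010.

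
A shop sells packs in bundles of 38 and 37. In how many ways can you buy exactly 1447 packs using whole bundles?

1

Need nonnegative integers with 38j + 37k = 1447.
gcd(38, 37) = 1, and 38·(1) + 37·(-1) = 1.
So (j₀, k₀) = (1447, -1447); general j = 1447 + 37t, k = -1447 - 38t.
j ≥ 0 ⇒ t ≥ -39; k ≥ 0 ⇒ t ≤ -39. That's 1 value of t.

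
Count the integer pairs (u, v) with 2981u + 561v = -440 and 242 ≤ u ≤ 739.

10

gcd(2981, 561) = 11.
By Bézout, 2981·(16) + 561·(-85) = 11.
Particular solution: (23, -123).
General solution: u = 23 + 51t, v = -123 - 271t for integer t.
242 ≤ 23 + 51t ≤ 739 gives t ∈ [5, 14], which is 10 values.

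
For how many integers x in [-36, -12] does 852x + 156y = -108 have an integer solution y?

gcd(852, 156) = 12.
By Bézout, 852*(-2) + 156*(11) = 12.
Particular solution: (5, -28).
General solution: x = 5 + 13t, y = -28 - 71t for integer t.
-36 ≤ 5 + 13t ≤ -12 gives t ∈ [-3, -2], which is 2 values.

2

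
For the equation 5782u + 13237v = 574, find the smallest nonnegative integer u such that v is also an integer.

gcd(13237, 5782) = 7  (13237 = 2·5782 + 1673, 5782 = 3·1673 + 763, 1673 = 2·763 + 147, 763 = 5·147 + 28, 147 = 5·28 + 7, 28 = 4·7).
7 divides 574, so solutions exist.
Back-substituting, 5782·(-451) + 13237·(197) = 7.
Scale by 574/7 = 82: (u₀, v₀) = (-36982, 16154).
General solution: u = -36982 + 1891t, v = 16154 - 826t for integer t.
u ≥ 0: smallest is -36982 mod 1891 = 838 (at t = 20), with v = -366.

838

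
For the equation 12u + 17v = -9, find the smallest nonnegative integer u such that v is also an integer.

gcd(17, 12):
  17 = 1·12 + 5
  12 = 2·5 + 2
  5 = 2·2 + 1
  2 = 2·1
so gcd(17, 12) = 1.
1 divides -9, so solutions exist.
Back-substitute for Bézout coefficients:
  1 = 5 - 2·2
  ... = 12·(-7) + 17·(5)
Scale by -9/1 = -9: (u₀, v₀) = (63, -45).
General solution: u = 63 + 17t, v = -45 - 12t for integer t.
u ≥ 0: smallest is 63 mod 17 = 12 (at t = -3), with v = -9.

12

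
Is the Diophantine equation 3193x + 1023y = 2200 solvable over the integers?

no

gcd(3193, 1023) = 31  (3193 = 3×1023 + 124, 1023 = 8×124 + 31, 124 = 4×31).
31 does not divide 2200 (remainder 30), so no integer solutions.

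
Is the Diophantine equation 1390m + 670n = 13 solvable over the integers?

gcd(1390, 670) = 10.
10 does not divide 13 (remainder 3), so no integer solutions.

no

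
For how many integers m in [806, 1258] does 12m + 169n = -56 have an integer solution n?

2

gcd(169, 12) = 1.
By Bézout, 12*(-14) + 169*(1) = 1.
Particular solution: (108, -8).
General solution: m = 108 + 169t, n = -8 - 12t for integer t.
806 ≤ 108 + 169t ≤ 1258 gives t ∈ [5, 6], which is 2 values.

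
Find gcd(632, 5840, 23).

gcd(5840, 632) = 8  (5840 = 9*632 + 152, 632 = 4*152 + 24, 152 = 6*24 + 8, 24 = 3*8).
gcd(8, 23) = 1.

1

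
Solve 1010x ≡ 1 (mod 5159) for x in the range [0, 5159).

gcd(5159, 1010):
  5159 = 5·1010 + 109
  1010 = 9·109 + 29
  109 = 3·29 + 22
  29 = 1·22 + 7
  22 = 3·7 + 1
  7 = 7·1
so gcd(5159, 1010) = 1.
Back-substitute for Bézout coefficients:
  1 = 22 - 3·7
  ... = 1010·(-710) + 5159·(139)
So 1010·-710 ≡ 1 (mod 5159), and -710 mod 5159 = 4449.

4449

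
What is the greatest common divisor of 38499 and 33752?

gcd(38499, 33752) = 1  (38499 = 1×33752 + 4747, 33752 = 7×4747 + 523, 4747 = 9×523 + 40, 523 = 13×40 + 3, 40 = 13×3 + 1, 3 = 3×1).

1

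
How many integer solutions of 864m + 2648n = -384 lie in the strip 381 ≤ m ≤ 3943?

gcd(2648, 864):
  2648 = 3×864 + 56
  864 = 15×56 + 24
  56 = 2×24 + 8
  24 = 3×8
so gcd(2648, 864) = 8.
Back-substitute for Bézout coefficients:
  8 = 56 - 2×24
  ... = 864×(-95) + 2648×(31)
Scale by -48: particular solution (4560, -1488); reduce m mod 331: (257, -84).
General solution: m = 257 + 331t, n = -84 - 108t for integer t.
381 ≤ 257 + 331t ≤ 3943 gives t ∈ [1, 11], which is 11 values.

11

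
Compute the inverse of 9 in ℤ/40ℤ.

gcd(40, 9) = 1  (40 = 4·9 + 4, 9 = 2·4 + 1, 4 = 4·1).
Back-substituting, 9·(9) + 40·(-2) = 1.
So 9·9 ≡ 1 (mod 40), and 9 mod 40 = 9.

9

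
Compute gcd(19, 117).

gcd(117, 19):
  117 = 6·19 + 3
  19 = 6·3 + 1
  3 = 3·1
so gcd(117, 19) = 1.

1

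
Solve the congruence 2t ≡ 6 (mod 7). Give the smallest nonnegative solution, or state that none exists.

3

gcd(7, 2) = 1.
1 divides 6, so solutions exist.
By Bézout, 2·(-3) + 7·(1) = 1.
So 2·(-3) ≡ 1 (mod 7); multiply by 6: t ≡ -18 (mod 7).
Smallest nonnegative: t = -18 mod 7 = 3.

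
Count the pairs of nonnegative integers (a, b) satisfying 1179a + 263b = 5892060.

19

gcd(1179, 263) = 1  (1179 = 4×263 + 127, 263 = 2×127 + 9, 127 = 14×9 + 1, 9 = 9×1).
Back-substituting, 1179×(29) + 263×(-130) = 1.
Scale by 5892060: one solution is (170869740, -765967800). Reduce a mod 263: (218, 21426).
General: a = 218 + 263t, b = 21426 - 1179t.
a ≥ 0 ⇒ t ≥ 0; b ≥ 0 ⇒ t ≤ 18. So t ∈ [0, 18]: 19 solutions.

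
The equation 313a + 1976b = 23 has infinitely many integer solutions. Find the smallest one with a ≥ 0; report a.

gcd(1976, 313) = 1  (1976 = 6*313 + 98, 313 = 3*98 + 19, 98 = 5*19 + 3, 19 = 6*3 + 1, 3 = 3*1).
1 divides 23, so solutions exist.
Back-substituting, 313*(625) + 1976*(-99) = 1.
Scale by 23/1 = 23: (a₀, b₀) = (14375, -2277).
General solution: a = 14375 + 1976t, b = -2277 - 313t for integer t.
a ≥ 0: smallest is 14375 mod 1976 = 543 (at t = -7), with b = -86.

543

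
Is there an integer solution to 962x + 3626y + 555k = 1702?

yes

gcd(3626, 962) = 74  (3626 = 3×962 + 740, 962 = 1×740 + 222, 740 = 3×222 + 74, 222 = 3×74).
gcd(74, 555) = 37.
37 divides 1702, so integer solutions exist.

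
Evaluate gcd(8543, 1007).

1

gcd(8543, 1007):
  8543 = 8*1007 + 487
  1007 = 2*487 + 33
  487 = 14*33 + 25
  33 = 1*25 + 8
  25 = 3*8 + 1
  8 = 8*1
so gcd(8543, 1007) = 1.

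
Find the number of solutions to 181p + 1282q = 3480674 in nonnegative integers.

15

gcd(1282, 181) = 1.
By Bézout, 181*(85) + 1282*(-12) = 1.
One solution: (1176, 2549).
General: p = 1176 + 1282t, q = 2549 - 181t.
p ≥ 0 ⇒ t ≥ 0; q ≥ 0 ⇒ t ≤ 14. So t ∈ [0, 14]: 15 solutions.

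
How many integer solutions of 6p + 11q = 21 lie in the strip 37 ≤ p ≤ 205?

15

gcd(11, 6) = 1  (11 = 1*6 + 5, 6 = 1*5 + 1, 5 = 5*1).
Back-substituting, 6*(2) + 11*(-1) = 1.
Scale by 21: particular solution (42, -21); reduce p mod 11: (9, -3).
General solution: p = 9 + 11t, q = -3 - 6t for integer t.
37 ≤ 9 + 11t ≤ 205 gives t ∈ [3, 17], which is 15 values.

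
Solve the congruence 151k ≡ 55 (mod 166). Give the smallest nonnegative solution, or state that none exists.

gcd(166, 151) = 1  (166 = 1·151 + 15, 151 = 10·15 + 1, 15 = 15·1).
1 divides 55, so solutions exist.
Back-substituting, 151·(11) + 166·(-10) = 1.
So 151·(11) ≡ 1 (mod 166); multiply by 55: k ≡ 605 (mod 166).
Smallest nonnegative: k = 605 mod 166 = 107.

107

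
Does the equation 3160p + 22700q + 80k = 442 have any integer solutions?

no

gcd(22700, 3160) = 20  (22700 = 7·3160 + 580, 3160 = 5·580 + 260, 580 = 2·260 + 60, 260 = 4·60 + 20, 60 = 3·20).
gcd(20, 80) = 20.
20 does not divide 442 (remainder 2), so no integer solutions.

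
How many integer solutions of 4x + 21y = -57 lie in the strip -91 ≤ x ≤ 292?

gcd(21, 4):
  21 = 5×4 + 1
  4 = 4×1
so gcd(21, 4) = 1.
Back-substitute for Bézout coefficients:
  1 = 21 - 5×4
  ... = 4×(-5) + 21×(1)
Scale by -57: particular solution (285, -57); reduce x mod 21: (12, -5).
General solution: x = 12 + 21t, y = -5 - 4t for integer t.
-91 ≤ 12 + 21t ≤ 292 gives t ∈ [-4, 13], which is 18 values.

18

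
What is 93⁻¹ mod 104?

85

gcd(104, 93) = 1  (104 = 1·93 + 11, 93 = 8·11 + 5, 11 = 2·5 + 1, 5 = 5·1).
Back-substituting, 93·(-19) + 104·(17) = 1.
So 93·-19 ≡ 1 (mod 104), and -19 mod 104 = 85.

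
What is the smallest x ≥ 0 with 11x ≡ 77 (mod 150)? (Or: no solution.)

gcd(150, 11):
  150 = 13×11 + 7
  11 = 1×7 + 4
  7 = 1×4 + 3
  4 = 1×3 + 1
  3 = 3×1
so gcd(150, 11) = 1.
1 divides 77, so solutions exist.
Back-substitute for Bézout coefficients:
  1 = 4 - 1×3
  ... = 11×(41) + 150×(-3)
So 11×(41) ≡ 1 (mod 150); multiply by 77: x ≡ 3157 (mod 150).
Smallest nonnegative: x = 3157 mod 150 = 7.

7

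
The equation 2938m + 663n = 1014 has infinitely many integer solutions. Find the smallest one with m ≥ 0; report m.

gcd(2938, 663) = 13.
13 divides 1014, so solutions exist.
By Bézout, 2938×(7) + 663×(-31) = 13.
Scale by 1014/13 = 78: (m₀, n₀) = (546, -2418).
General solution: m = 546 + 51t, n = -2418 - 226t for integer t.
m ≥ 0: smallest is 546 mod 51 = 36 (at t = -10), with n = -158.

36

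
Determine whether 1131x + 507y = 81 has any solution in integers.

no

gcd(1131, 507) = 39.
39 does not divide 81 (remainder 3), so no integer solutions.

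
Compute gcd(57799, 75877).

gcd(75877, 57799):
  75877 = 1*57799 + 18078
  57799 = 3*18078 + 3565
  18078 = 5*3565 + 253
  3565 = 14*253 + 23
  253 = 11*23
so gcd(75877, 57799) = 23.

23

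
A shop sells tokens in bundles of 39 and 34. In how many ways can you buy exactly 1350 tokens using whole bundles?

Need nonnegative integers with 39j + 34k = 1350.
gcd(39, 34) = 1, and 39·(7) + 34·(-8) = 1.
So (j₀, k₀) = (9450, -10800); general j = 9450 + 34t, k = -10800 - 39t.
j ≥ 0 ⇒ t ≥ -277; k ≥ 0 ⇒ t ≤ -277. That's 1 value of t.

1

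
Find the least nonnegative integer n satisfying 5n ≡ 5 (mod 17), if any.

gcd(17, 5):
  17 = 3*5 + 2
  5 = 2*2 + 1
  2 = 2*1
so gcd(17, 5) = 1.
1 divides 5, so solutions exist.
Back-substitute for Bézout coefficients:
  1 = 5 - 2*2
  ... = 5*(7) + 17*(-2)
So 5*(7) ≡ 1 (mod 17); multiply by 5: n ≡ 35 (mod 17).
Smallest nonnegative: n = 35 mod 17 = 1.

1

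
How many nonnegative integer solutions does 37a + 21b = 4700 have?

6

gcd(37, 21) = 1  (37 = 1*21 + 16, 21 = 1*16 + 5, 16 = 3*5 + 1, 5 = 5*1).
Back-substituting, 37*(4) + 21*(-7) = 1.
Scale by 4700: one solution is (18800, -32900). Reduce a mod 21: (5, 215).
General: a = 5 + 21t, b = 215 - 37t.
a ≥ 0 ⇒ t ≥ 0; b ≥ 0 ⇒ t ≤ 5. So t ∈ [0, 5]: 6 solutions.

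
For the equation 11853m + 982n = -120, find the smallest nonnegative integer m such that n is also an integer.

gcd(11853, 982):
  11853 = 12×982 + 69
  982 = 14×69 + 16
  69 = 4×16 + 5
  16 = 3×5 + 1
  5 = 5×1
so gcd(11853, 982) = 1.
1 divides -120, so solutions exist.
Back-substitute for Bézout coefficients:
  1 = 16 - 3×5
  ... = 11853×(-185) + 982×(2233)
Scale by -120/1 = -120: (m₀, n₀) = (22200, -267960).
General solution: m = 22200 + 982t, n = -267960 - 11853t for integer t.
m ≥ 0: smallest is 22200 mod 982 = 596 (at t = -22), with n = -7194.

596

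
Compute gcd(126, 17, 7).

gcd(126, 17):
  126 = 7×17 + 7
  17 = 2×7 + 3
  7 = 2×3 + 1
  3 = 3×1
so gcd(126, 17) = 1.
gcd(1, 7) = 1.

1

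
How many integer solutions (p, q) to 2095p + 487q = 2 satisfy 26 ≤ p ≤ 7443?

15

gcd(2095, 487) = 1  (2095 = 4×487 + 147, 487 = 3×147 + 46, 147 = 3×46 + 9, 46 = 5×9 + 1, 9 = 9×1).
Back-substituting, 2095×(-53) + 487×(228) = 1.
Scale by 2: particular solution (-106, 456); reduce p mod 487: (381, -1639).
General solution: p = 381 + 487t, q = -1639 - 2095t for integer t.
26 ≤ 381 + 487t ≤ 7443 gives t ∈ [0, 14], which is 15 values.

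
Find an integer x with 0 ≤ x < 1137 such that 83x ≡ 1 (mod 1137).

gcd(1137, 83) = 1.
By Bézout, 83×(137) + 1137×(-10) = 1.
So 83×137 ≡ 1 (mod 1137), and 137 mod 1137 = 137.

137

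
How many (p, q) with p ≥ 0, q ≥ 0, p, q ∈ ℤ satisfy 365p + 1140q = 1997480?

24

gcd(1140, 365) = 5.
By Bézout, 365·(25) + 1140·(-8) = 5.
One solution: (88, 1724).
General: p = 88 + 228t, q = 1724 - 73t.
p ≥ 0 ⇒ t ≥ 0; q ≥ 0 ⇒ t ≤ 23. So t ∈ [0, 23]: 24 solutions.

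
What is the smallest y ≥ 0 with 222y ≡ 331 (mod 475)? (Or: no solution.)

423

gcd(475, 222) = 1  (475 = 2*222 + 31, 222 = 7*31 + 5, 31 = 6*5 + 1, 5 = 5*1).
1 divides 331, so solutions exist.
Back-substituting, 222*(-92) + 475*(43) = 1.
So 222*(-92) ≡ 1 (mod 475); multiply by 331: y ≡ -30452 (mod 475).
Smallest nonnegative: y = -30452 mod 475 = 423.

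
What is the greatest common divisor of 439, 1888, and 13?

gcd(1888, 439) = 1  (1888 = 4×439 + 132, 439 = 3×132 + 43, 132 = 3×43 + 3, 43 = 14×3 + 1, 3 = 3×1).
gcd(1, 13) = 1.

1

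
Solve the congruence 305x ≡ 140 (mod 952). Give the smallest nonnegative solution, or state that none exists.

gcd(952, 305) = 1  (952 = 3·305 + 37, 305 = 8·37 + 9, 37 = 4·9 + 1, 9 = 9·1).
1 divides 140, so solutions exist.
Back-substituting, 305·(-103) + 952·(33) = 1.
So 305·(-103) ≡ 1 (mod 952); multiply by 140: x ≡ -14420 (mod 952).
Smallest nonnegative: x = -14420 mod 952 = 812.

812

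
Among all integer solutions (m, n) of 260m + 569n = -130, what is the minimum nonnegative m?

gcd(569, 260):
  569 = 2*260 + 49
  260 = 5*49 + 15
  49 = 3*15 + 4
  15 = 3*4 + 3
  4 = 1*3 + 1
  3 = 3*1
so gcd(569, 260) = 1.
1 divides -130, so solutions exist.
Back-substitute for Bézout coefficients:
  1 = 4 - 1*3
  ... = 260*(-151) + 569*(69)
Scale by -130/1 = -130: (m₀, n₀) = (19630, -8970).
General solution: m = 19630 + 569t, n = -8970 - 260t for integer t.
m ≥ 0: smallest is 19630 mod 569 = 284 (at t = -34), with n = -130.

284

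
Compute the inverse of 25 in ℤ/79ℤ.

gcd(79, 25) = 1.
By Bézout, 25*(19) + 79*(-6) = 1.
So 25*19 ≡ 1 (mod 79), and 19 mod 79 = 19.

19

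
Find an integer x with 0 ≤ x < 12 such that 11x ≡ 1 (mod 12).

11

gcd(12, 11) = 1  (12 = 1×11 + 1, 11 = 11×1).
Back-substituting, 11×(-1) + 12×(1) = 1.
So 11×-1 ≡ 1 (mod 12), and -1 mod 12 = 11.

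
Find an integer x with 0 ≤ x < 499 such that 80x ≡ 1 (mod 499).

gcd(499, 80) = 1.
By Bézout, 80·(131) + 499·(-21) = 1.
So 80·131 ≡ 1 (mod 499), and 131 mod 499 = 131.

131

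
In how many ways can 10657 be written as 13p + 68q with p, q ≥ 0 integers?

12

gcd(68, 13) = 1.
By Bézout, 13·(21) + 68·(-4) = 1.
One solution: (9, 155).
General: p = 9 + 68t, q = 155 - 13t.
p ≥ 0 ⇒ t ≥ 0; q ≥ 0 ⇒ t ≤ 11. So t ∈ [0, 11]: 12 solutions.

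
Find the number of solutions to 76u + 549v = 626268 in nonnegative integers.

gcd(549, 76) = 1  (549 = 7·76 + 17, 76 = 4·17 + 8, 17 = 2·8 + 1, 8 = 8·1).
Back-substituting, 76·(-65) + 549·(9) = 1.
Scale by 626268: one solution is (-40707420, 5636412). Reduce u mod 549: (381, 1088).
General: u = 381 + 549t, v = 1088 - 76t.
u ≥ 0 ⇒ t ≥ 0; v ≥ 0 ⇒ t ≤ 14. So t ∈ [0, 14]: 15 solutions.

15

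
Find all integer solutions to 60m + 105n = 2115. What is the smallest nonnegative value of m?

2

gcd(105, 60):
  105 = 1*60 + 45
  60 = 1*45 + 15
  45 = 3*15
so gcd(105, 60) = 15.
15 divides 2115, so solutions exist.
Back-substitute for Bézout coefficients:
  15 = 60 - 1*45
  ... = 60*(2) + 105*(-1)
Scale by 2115/15 = 141: (m₀, n₀) = (282, -141).
General solution: m = 282 + 7t, n = -141 - 4t for integer t.
m ≥ 0: smallest is 282 mod 7 = 2 (at t = -40), with n = 19.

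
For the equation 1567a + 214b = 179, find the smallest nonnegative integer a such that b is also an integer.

15

gcd(1567, 214):
  1567 = 7·214 + 69
  214 = 3·69 + 7
  69 = 9·7 + 6
  7 = 1·6 + 1
  6 = 6·1
so gcd(1567, 214) = 1.
1 divides 179, so solutions exist.
Back-substitute for Bézout coefficients:
  1 = 7 - 1·6
  ... = 1567·(-31) + 214·(227)
Scale by 179/1 = 179: (a₀, b₀) = (-5549, 40633).
General solution: a = -5549 + 214t, b = 40633 - 1567t for integer t.
a ≥ 0: smallest is -5549 mod 214 = 15 (at t = 26), with b = -109.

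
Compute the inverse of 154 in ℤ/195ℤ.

gcd(195, 154) = 1.
By Bézout, 154*(19) + 195*(-15) = 1.
So 154*19 ≡ 1 (mod 195), and 19 mod 195 = 19.

19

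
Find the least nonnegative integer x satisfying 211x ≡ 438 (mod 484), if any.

gcd(484, 211):
  484 = 2*211 + 62
  211 = 3*62 + 25
  62 = 2*25 + 12
  25 = 2*12 + 1
  12 = 12*1
so gcd(484, 211) = 1.
1 divides 438, so solutions exist.
Back-substitute for Bézout coefficients:
  1 = 25 - 2*12
  ... = 211*(39) + 484*(-17)
So 211*(39) ≡ 1 (mod 484); multiply by 438: x ≡ 17082 (mod 484).
Smallest nonnegative: x = 17082 mod 484 = 142.

142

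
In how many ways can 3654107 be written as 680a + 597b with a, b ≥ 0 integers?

9

gcd(680, 597):
  680 = 1·597 + 83
  597 = 7·83 + 16
  83 = 5·16 + 3
  16 = 5·3 + 1
  3 = 3·1
so gcd(680, 597) = 1.
Back-substitute for Bézout coefficients:
  1 = 16 - 5·3
  ... = 680·(-187) + 597·(213)
Scale by 3654107: one solution is (-683318009, 778324791). Reduce a mod 597: (430, 5631).
General: a = 430 + 597t, b = 5631 - 680t.
a ≥ 0 ⇒ t ≥ 0; b ≥ 0 ⇒ t ≤ 8. So t ∈ [0, 8]: 9 solutions.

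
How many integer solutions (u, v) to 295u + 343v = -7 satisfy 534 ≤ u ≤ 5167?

14

gcd(343, 295):
  343 = 1·295 + 48
  295 = 6·48 + 7
  48 = 6·7 + 6
  7 = 1·6 + 1
  6 = 6·1
so gcd(343, 295) = 1.
Back-substitute for Bézout coefficients:
  1 = 7 - 1·6
  ... = 295·(50) + 343·(-43)
Scale by -7: particular solution (-350, 301); reduce u mod 343: (336, -289).
General solution: u = 336 + 343t, v = -289 - 295t for integer t.
534 ≤ 336 + 343t ≤ 5167 gives t ∈ [1, 14], which is 14 values.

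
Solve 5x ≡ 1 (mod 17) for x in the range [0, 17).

7

gcd(17, 5) = 1  (17 = 3*5 + 2, 5 = 2*2 + 1, 2 = 2*1).
Back-substituting, 5*(7) + 17*(-2) = 1.
So 5*7 ≡ 1 (mod 17), and 7 mod 17 = 7.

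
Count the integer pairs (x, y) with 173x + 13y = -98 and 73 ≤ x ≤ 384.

24

gcd(173, 13):
  173 = 13*13 + 4
  13 = 3*4 + 1
  4 = 4*1
so gcd(173, 13) = 1.
Back-substitute for Bézout coefficients:
  1 = 13 - 3*4
  ... = 173*(-3) + 13*(40)
Scale by -98: particular solution (294, -3920); reduce x mod 13: (8, -114).
General solution: x = 8 + 13t, y = -114 - 173t for integer t.
73 ≤ 8 + 13t ≤ 384 gives t ∈ [5, 28], which is 24 values.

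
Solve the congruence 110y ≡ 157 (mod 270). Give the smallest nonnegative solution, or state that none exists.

no solution

gcd(270, 110) = 10.
10 does not divide 157, so the congruence has no solution.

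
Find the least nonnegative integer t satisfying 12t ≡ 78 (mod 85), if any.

gcd(85, 12) = 1.
1 divides 78, so solutions exist.
By Bézout, 12×(-7) + 85×(1) = 1.
So 12×(-7) ≡ 1 (mod 85); multiply by 78: t ≡ -546 (mod 85).
Smallest nonnegative: t = -546 mod 85 = 49.

49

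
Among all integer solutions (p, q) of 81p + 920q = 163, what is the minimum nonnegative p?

763

gcd(920, 81):
  920 = 11*81 + 29
  81 = 2*29 + 23
  29 = 1*23 + 6
  23 = 3*6 + 5
  6 = 1*5 + 1
  5 = 5*1
so gcd(920, 81) = 1.
1 divides 163, so solutions exist.
Back-substitute for Bézout coefficients:
  1 = 6 - 1*5
  ... = 81*(-159) + 920*(14)
Scale by 163/1 = 163: (p₀, q₀) = (-25917, 2282).
General solution: p = -25917 + 920t, q = 2282 - 81t for integer t.
p ≥ 0: smallest is -25917 mod 920 = 763 (at t = 29), with q = -67.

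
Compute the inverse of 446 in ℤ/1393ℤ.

1165

gcd(1393, 446):
  1393 = 3*446 + 55
  446 = 8*55 + 6
  55 = 9*6 + 1
  6 = 6*1
so gcd(1393, 446) = 1.
Back-substitute for Bézout coefficients:
  1 = 55 - 9*6
  ... = 446*(-228) + 1393*(73)
So 446*-228 ≡ 1 (mod 1393), and -228 mod 1393 = 1165.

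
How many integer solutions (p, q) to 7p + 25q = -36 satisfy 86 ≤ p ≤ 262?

7

gcd(25, 7) = 1.
By Bézout, 7*(-7) + 25*(2) = 1.
Particular solution: (2, -2).
General solution: p = 2 + 25t, q = -2 - 7t for integer t.
86 ≤ 2 + 25t ≤ 262 gives t ∈ [4, 10], which is 7 values.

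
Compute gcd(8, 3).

1

gcd(8, 3) = 1  (8 = 2·3 + 2, 3 = 1·2 + 1, 2 = 2·1).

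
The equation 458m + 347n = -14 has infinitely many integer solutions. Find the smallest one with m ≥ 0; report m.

gcd(458, 347) = 1.
1 divides -14, so solutions exist.
By Bézout, 458×(-25) + 347×(33) = 1.
Scale by -14/1 = -14: (m₀, n₀) = (350, -462).
General solution: m = 350 + 347t, n = -462 - 458t for integer t.
m ≥ 0: smallest is 350 mod 347 = 3 (at t = -1), with n = -4.

3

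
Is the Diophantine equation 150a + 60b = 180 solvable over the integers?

gcd(150, 60) = 30  (150 = 2*60 + 30, 60 = 2*30).
30 divides 180, so integer solutions exist.

yes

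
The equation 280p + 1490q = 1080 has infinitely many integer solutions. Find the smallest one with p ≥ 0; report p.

89

gcd(1490, 280):
  1490 = 5·280 + 90
  280 = 3·90 + 10
  90 = 9·10
so gcd(1490, 280) = 10.
10 divides 1080, so solutions exist.
Back-substitute for Bézout coefficients:
  10 = 280 - 3·90
  ... = 280·(16) + 1490·(-3)
Scale by 1080/10 = 108: (p₀, q₀) = (1728, -324).
General solution: p = 1728 + 149t, q = -324 - 28t for integer t.
p ≥ 0: smallest is 1728 mod 149 = 89 (at t = -11), with q = -16.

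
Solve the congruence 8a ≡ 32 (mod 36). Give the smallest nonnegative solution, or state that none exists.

4

gcd(36, 8) = 4  (36 = 4·8 + 4, 8 = 2·4).
4 divides 32, so solutions exist.
Back-substituting, 8·(-4) + 36·(1) = 4.
So 8·(-4) ≡ 4 (mod 36); multiply by 8: a ≡ -32 (mod 9).
Smallest nonnegative: a = -32 mod 9 = 4.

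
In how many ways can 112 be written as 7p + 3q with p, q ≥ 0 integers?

6

gcd(7, 3) = 1  (7 = 2*3 + 1, 3 = 3*1).
Back-substituting, 7*(1) + 3*(-2) = 1.
Scale by 112: one solution is (112, -224). Reduce p mod 3: (1, 35).
General: p = 1 + 3t, q = 35 - 7t.
p ≥ 0 ⇒ t ≥ 0; q ≥ 0 ⇒ t ≤ 5. So t ∈ [0, 5]: 6 solutions.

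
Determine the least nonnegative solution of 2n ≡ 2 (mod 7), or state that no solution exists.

1

gcd(7, 2) = 1  (7 = 3*2 + 1, 2 = 2*1).
1 divides 2, so solutions exist.
Back-substituting, 2*(-3) + 7*(1) = 1.
So 2*(-3) ≡ 1 (mod 7); multiply by 2: n ≡ -6 (mod 7).
Smallest nonnegative: n = -6 mod 7 = 1.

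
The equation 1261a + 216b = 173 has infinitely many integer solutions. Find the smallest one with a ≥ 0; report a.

gcd(1261, 216):
  1261 = 5·216 + 181
  216 = 1·181 + 35
  181 = 5·35 + 6
  35 = 5·6 + 5
  6 = 1·5 + 1
  5 = 5·1
so gcd(1261, 216) = 1.
1 divides 173, so solutions exist.
Back-substitute for Bézout coefficients:
  1 = 6 - 1·5
  ... = 1261·(37) + 216·(-216)
Scale by 173/1 = 173: (a₀, b₀) = (6401, -37368).
General solution: a = 6401 + 216t, b = -37368 - 1261t for integer t.
a ≥ 0: smallest is 6401 mod 216 = 137 (at t = -29), with b = -799.

137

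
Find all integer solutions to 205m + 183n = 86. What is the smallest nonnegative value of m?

137

gcd(205, 183) = 1  (205 = 1*183 + 22, 183 = 8*22 + 7, 22 = 3*7 + 1, 7 = 7*1).
1 divides 86, so solutions exist.
Back-substituting, 205*(25) + 183*(-28) = 1.
Scale by 86/1 = 86: (m₀, n₀) = (2150, -2408).
General solution: m = 2150 + 183t, n = -2408 - 205t for integer t.
m ≥ 0: smallest is 2150 mod 183 = 137 (at t = -11), with n = -153.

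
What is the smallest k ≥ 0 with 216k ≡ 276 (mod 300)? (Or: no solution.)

11

gcd(300, 216) = 12  (300 = 1·216 + 84, 216 = 2·84 + 48, 84 = 1·48 + 36, 48 = 1·36 + 12, 36 = 3·12).
12 divides 276, so solutions exist.
Back-substituting, 216·(7) + 300·(-5) = 12.
So 216·(7) ≡ 12 (mod 300); multiply by 23: k ≡ 161 (mod 25).
Smallest nonnegative: k = 161 mod 25 = 11.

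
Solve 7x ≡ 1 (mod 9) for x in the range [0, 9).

4

gcd(9, 7) = 1.
By Bézout, 7·(4) + 9·(-3) = 1.
So 7·4 ≡ 1 (mod 9), and 4 mod 9 = 4.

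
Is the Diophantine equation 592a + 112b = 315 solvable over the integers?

no

gcd(592, 112):
  592 = 5·112 + 32
  112 = 3·32 + 16
  32 = 2·16
so gcd(592, 112) = 16.
16 does not divide 315 (remainder 11), so no integer solutions.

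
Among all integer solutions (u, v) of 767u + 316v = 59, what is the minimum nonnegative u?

73

gcd(767, 316):
  767 = 2×316 + 135
  316 = 2×135 + 46
  135 = 2×46 + 43
  46 = 1×43 + 3
  43 = 14×3 + 1
  3 = 3×1
so gcd(767, 316) = 1.
1 divides 59, so solutions exist.
Back-substitute for Bézout coefficients:
  1 = 43 - 14×3
  ... = 767×(103) + 316×(-250)
Scale by 59/1 = 59: (u₀, v₀) = (6077, -14750).
General solution: u = 6077 + 316t, v = -14750 - 767t for integer t.
u ≥ 0: smallest is 6077 mod 316 = 73 (at t = -19), with v = -177.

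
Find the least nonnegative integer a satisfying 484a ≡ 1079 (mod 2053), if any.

gcd(2053, 484) = 1.
1 divides 1079, so solutions exist.
By Bézout, 484·(386) + 2053·(-91) = 1.
So 484·(386) ≡ 1 (mod 2053); multiply by 1079: a ≡ 416494 (mod 2053).
Smallest nonnegative: a = 416494 mod 2053 = 1788.

1788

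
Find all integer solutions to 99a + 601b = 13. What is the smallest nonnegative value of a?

gcd(601, 99) = 1.
1 divides 13, so solutions exist.
By Bézout, 99·(85) + 601·(-14) = 1.
Scale by 13/1 = 13: (a₀, b₀) = (1105, -182).
General solution: a = 1105 + 601t, b = -182 - 99t for integer t.
a ≥ 0: smallest is 1105 mod 601 = 504 (at t = -1), with b = -83.

504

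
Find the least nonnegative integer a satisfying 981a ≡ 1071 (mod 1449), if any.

7

gcd(1449, 981) = 9  (1449 = 1·981 + 468, 981 = 2·468 + 45, 468 = 10·45 + 18, 45 = 2·18 + 9, 18 = 2·9).
9 divides 1071, so solutions exist.
Back-substituting, 981·(65) + 1449·(-44) = 9.
So 981·(65) ≡ 9 (mod 1449); multiply by 119: a ≡ 7735 (mod 161).
Smallest nonnegative: a = 7735 mod 161 = 7.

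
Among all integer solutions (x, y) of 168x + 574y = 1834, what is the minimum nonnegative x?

gcd(574, 168):
  574 = 3*168 + 70
  168 = 2*70 + 28
  70 = 2*28 + 14
  28 = 2*14
so gcd(574, 168) = 14.
14 divides 1834, so solutions exist.
Back-substitute for Bézout coefficients:
  14 = 70 - 2*28
  ... = 168*(-17) + 574*(5)
Scale by 1834/14 = 131: (x₀, y₀) = (-2227, 655).
General solution: x = -2227 + 41t, y = 655 - 12t for integer t.
x ≥ 0: smallest is -2227 mod 41 = 28 (at t = 55), with y = -5.

28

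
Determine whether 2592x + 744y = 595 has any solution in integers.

no

gcd(2592, 744) = 24  (2592 = 3*744 + 360, 744 = 2*360 + 24, 360 = 15*24).
24 does not divide 595 (remainder 19), so no integer solutions.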